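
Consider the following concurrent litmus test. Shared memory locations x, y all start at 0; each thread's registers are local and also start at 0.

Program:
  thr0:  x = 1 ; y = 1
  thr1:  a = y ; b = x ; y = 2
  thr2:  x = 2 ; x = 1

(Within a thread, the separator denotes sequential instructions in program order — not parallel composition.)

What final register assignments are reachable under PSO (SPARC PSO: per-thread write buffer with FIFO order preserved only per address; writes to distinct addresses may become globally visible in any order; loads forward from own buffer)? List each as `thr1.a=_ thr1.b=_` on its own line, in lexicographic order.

thr1.a=0 thr1.b=0
thr1.a=0 thr1.b=1
thr1.a=0 thr1.b=2
thr1.a=1 thr1.b=0
thr1.a=1 thr1.b=1
thr1.a=1 thr1.b=2

outcome vector order: (thr1.a,thr1.b)
|PSO outcomes| = 6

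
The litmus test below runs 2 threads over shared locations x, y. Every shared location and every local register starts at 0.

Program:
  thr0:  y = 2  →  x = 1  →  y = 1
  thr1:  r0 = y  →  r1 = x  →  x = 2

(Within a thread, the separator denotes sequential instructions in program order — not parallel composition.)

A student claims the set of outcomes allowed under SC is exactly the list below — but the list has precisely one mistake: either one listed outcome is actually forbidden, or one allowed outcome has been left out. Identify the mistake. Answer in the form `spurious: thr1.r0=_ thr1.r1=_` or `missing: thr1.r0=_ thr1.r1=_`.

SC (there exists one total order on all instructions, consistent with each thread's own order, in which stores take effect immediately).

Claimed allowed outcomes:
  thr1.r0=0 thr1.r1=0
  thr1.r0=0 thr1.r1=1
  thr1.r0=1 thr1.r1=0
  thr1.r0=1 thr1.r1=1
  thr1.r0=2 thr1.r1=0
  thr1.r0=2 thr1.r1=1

outcome vector order: (thr1.r0,thr1.r1)
SC (5): <0 0> <0 1> <1 1> <2 0> <2 1>
claimed∖SC = {<1 0>}

spurious: thr1.r0=1 thr1.r1=0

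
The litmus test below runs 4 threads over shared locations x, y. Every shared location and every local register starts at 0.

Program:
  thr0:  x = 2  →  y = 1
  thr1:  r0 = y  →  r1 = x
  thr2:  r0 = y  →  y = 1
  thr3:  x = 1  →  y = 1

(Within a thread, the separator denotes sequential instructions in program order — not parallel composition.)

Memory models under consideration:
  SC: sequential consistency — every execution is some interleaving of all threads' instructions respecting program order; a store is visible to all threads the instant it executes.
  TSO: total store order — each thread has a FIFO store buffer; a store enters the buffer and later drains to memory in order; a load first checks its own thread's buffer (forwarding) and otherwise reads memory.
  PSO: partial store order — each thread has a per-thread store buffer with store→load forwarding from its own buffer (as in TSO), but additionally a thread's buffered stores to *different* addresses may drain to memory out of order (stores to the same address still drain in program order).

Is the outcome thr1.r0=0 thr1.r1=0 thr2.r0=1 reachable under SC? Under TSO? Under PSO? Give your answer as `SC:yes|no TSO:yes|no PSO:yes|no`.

SC:yes TSO:yes PSO:yes

outcome vector order: (thr1.r0,thr1.r1,thr2.r0)
SC: 11 outcomes — {<0 0 0>; <0 0 1>; <0 1 0>; <0 1 1>; <0 2 0>; <0 2 1>; <1 0 0>; <1 1 0>; <1 1 1>; <1 2 0>; <1 2 1>}
TSO: 11 outcomes — {<0 0 0>; <0 0 1>; <0 1 0>; <0 1 1>; <0 2 0>; <0 2 1>; <1 0 0>; <1 1 0>; <1 1 1>; <1 2 0>; <1 2 1>}
PSO: 12 outcomes — {<0 0 0>; <0 0 1>; <0 1 0>; <0 1 1>; <0 2 0>; <0 2 1>; <1 0 0>; <1 0 1>; <1 1 0>; <1 1 1>; <1 2 0>; <1 2 1>}
target <0 0 1> ∈ {SC,TSO,PSO}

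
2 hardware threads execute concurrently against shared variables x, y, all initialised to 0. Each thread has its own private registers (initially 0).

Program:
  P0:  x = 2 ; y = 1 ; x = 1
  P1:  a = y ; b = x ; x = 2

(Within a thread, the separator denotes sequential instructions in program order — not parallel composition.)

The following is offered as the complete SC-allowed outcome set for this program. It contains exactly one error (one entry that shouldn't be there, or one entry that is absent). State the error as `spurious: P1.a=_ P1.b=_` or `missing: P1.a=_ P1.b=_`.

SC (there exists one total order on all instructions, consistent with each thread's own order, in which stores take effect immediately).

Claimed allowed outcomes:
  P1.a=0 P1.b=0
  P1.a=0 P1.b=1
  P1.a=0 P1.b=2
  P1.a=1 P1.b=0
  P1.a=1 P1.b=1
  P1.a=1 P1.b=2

outcome vector order: (P1.a,P1.b)
under SC → (0,0); (0,1); (0,2); (1,1); (1,2)
claimed∖SC = {(1,0)}

spurious: P1.a=1 P1.b=0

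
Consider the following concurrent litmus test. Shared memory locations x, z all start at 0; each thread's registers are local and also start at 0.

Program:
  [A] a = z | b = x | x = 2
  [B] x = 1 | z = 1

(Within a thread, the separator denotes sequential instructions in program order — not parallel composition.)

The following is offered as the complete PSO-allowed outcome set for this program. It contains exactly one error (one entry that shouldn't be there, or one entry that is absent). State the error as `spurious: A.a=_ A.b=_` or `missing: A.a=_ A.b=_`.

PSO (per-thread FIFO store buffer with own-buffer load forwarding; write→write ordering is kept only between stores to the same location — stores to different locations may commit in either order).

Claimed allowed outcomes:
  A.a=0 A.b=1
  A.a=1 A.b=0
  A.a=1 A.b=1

outcome vector order: (A.a,A.b)
PSO: 4 outcomes — {(0,0) (0,1) (1,0) (1,1)}
PSO∖claimed = {(0,0)}

missing: A.a=0 A.b=0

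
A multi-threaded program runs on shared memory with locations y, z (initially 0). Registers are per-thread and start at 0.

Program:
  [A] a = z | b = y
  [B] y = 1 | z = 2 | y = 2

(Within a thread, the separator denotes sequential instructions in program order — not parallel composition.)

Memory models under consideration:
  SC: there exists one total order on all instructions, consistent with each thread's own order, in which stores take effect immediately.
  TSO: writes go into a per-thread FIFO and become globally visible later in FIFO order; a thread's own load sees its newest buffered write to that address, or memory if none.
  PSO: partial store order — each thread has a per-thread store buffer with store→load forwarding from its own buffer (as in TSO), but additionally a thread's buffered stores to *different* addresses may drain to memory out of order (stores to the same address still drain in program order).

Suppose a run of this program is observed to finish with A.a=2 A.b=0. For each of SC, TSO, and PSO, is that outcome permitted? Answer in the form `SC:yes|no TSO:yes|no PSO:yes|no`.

SC:no TSO:no PSO:yes

outcome vector order: (A.a,A.b)
under SC → (0,0), (0,1), (0,2), (2,1), (2,2)
under TSO → (0,0), (0,1), (0,2), (2,1), (2,2)
under PSO → (0,0), (0,1), (0,2), (2,0), (2,1), (2,2)
target (2,0) ∈ {PSO}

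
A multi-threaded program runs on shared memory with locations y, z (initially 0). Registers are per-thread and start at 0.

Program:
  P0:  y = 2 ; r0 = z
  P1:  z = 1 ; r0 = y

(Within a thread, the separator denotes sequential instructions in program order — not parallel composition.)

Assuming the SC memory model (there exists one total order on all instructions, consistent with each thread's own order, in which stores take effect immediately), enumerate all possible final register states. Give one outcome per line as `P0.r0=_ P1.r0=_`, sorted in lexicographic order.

P0.r0=0 P1.r0=2
P0.r0=1 P1.r0=0
P0.r0=1 P1.r0=2

outcome vector order: (P0.r0,P1.r0)
|SC outcomes| = 3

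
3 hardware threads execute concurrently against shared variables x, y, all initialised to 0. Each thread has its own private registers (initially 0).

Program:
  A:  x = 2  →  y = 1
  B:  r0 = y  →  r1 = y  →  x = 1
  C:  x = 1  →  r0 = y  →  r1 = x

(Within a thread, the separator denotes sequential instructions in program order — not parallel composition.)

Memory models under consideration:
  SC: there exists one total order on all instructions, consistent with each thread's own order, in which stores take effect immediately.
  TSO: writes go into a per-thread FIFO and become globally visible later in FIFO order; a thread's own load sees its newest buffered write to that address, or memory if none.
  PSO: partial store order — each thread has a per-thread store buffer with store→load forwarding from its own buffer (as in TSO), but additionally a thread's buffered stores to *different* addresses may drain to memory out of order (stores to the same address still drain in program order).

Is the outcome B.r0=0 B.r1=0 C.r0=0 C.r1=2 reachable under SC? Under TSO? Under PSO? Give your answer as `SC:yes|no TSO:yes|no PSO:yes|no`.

SC:yes TSO:yes PSO:yes

outcome vector order: (B.r0,B.r1,C.r0,C.r1)
SC: 12 outcomes — {(0,0,0,1) (0,0,0,2) (0,0,1,1) (0,0,1,2) (0,1,0,1) (0,1,0,2) (0,1,1,1) (0,1,1,2) (1,1,0,1) (1,1,0,2) (1,1,1,1) (1,1,1,2)}
TSO: 12 outcomes — {(0,0,0,1) (0,0,0,2) (0,0,1,1) (0,0,1,2) (0,1,0,1) (0,1,0,2) (0,1,1,1) (0,1,1,2) (1,1,0,1) (1,1,0,2) (1,1,1,1) (1,1,1,2)}
PSO: 12 outcomes — {(0,0,0,1) (0,0,0,2) (0,0,1,1) (0,0,1,2) (0,1,0,1) (0,1,0,2) (0,1,1,1) (0,1,1,2) (1,1,0,1) (1,1,0,2) (1,1,1,1) (1,1,1,2)}
target (0,0,0,2) ∈ {SC,TSO,PSO}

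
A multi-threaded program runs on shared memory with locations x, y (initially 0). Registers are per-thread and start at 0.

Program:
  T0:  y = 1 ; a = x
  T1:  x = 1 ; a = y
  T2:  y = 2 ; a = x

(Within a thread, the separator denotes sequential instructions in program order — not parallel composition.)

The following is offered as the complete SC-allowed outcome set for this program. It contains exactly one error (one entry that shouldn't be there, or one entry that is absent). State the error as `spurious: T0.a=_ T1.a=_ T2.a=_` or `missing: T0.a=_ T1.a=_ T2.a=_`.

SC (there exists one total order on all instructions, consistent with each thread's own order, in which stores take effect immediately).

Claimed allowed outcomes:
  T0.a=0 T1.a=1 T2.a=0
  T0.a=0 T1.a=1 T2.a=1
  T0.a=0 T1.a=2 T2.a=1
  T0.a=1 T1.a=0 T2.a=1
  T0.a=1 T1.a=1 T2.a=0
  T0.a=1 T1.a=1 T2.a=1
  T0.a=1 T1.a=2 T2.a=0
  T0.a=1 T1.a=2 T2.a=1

missing: T0.a=0 T1.a=2 T2.a=0

outcome vector order: (T0.a,T1.a,T2.a)
under SC → 0/1/0, 0/1/1, 0/2/0, 0/2/1, 1/0/1, 1/1/0, 1/1/1, 1/2/0, 1/2/1
SC∖claimed = {0/2/0}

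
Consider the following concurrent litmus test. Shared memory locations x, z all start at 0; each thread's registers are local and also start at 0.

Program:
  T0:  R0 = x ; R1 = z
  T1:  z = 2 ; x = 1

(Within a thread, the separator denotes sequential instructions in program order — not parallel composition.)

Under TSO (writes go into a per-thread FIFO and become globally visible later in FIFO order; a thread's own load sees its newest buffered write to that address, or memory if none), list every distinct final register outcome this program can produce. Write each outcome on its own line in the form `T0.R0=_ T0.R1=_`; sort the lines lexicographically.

outcome vector order: (T0.R0,T0.R1)
|TSO outcomes| = 3

T0.R0=0 T0.R1=0
T0.R0=0 T0.R1=2
T0.R0=1 T0.R1=2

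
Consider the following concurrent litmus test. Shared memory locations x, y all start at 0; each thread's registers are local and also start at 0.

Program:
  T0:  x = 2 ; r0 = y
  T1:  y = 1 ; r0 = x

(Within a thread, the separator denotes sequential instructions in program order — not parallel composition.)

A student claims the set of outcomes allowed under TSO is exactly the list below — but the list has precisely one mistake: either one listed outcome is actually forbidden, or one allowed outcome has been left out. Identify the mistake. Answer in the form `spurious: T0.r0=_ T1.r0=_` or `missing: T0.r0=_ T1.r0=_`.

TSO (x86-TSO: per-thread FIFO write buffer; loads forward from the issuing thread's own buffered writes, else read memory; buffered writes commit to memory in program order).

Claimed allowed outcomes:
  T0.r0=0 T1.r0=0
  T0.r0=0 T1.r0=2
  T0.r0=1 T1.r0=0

outcome vector order: (T0.r0,T1.r0)
[TSO] allowed = {<0 0>, <0 2>, <1 0>, <1 2>}
TSO∖claimed = {<1 2>}

missing: T0.r0=1 T1.r0=2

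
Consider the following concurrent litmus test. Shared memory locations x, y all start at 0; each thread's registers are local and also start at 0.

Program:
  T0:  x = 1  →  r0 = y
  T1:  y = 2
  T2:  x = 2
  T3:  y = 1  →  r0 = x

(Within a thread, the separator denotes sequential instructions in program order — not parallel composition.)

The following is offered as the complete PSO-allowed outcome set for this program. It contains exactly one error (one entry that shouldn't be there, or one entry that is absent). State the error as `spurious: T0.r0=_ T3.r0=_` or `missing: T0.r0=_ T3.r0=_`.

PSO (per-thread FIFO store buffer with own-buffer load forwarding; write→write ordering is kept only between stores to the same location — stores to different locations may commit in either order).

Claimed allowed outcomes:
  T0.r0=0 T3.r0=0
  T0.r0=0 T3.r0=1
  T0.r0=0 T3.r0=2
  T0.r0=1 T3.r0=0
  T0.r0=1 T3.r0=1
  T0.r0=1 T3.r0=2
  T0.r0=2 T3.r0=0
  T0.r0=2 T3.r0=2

missing: T0.r0=2 T3.r0=1

outcome vector order: (T0.r0,T3.r0)
PSO: 9 outcomes — {00, 01, 02, 10, 11, 12, 20, 21, 22}
PSO∖claimed = {21}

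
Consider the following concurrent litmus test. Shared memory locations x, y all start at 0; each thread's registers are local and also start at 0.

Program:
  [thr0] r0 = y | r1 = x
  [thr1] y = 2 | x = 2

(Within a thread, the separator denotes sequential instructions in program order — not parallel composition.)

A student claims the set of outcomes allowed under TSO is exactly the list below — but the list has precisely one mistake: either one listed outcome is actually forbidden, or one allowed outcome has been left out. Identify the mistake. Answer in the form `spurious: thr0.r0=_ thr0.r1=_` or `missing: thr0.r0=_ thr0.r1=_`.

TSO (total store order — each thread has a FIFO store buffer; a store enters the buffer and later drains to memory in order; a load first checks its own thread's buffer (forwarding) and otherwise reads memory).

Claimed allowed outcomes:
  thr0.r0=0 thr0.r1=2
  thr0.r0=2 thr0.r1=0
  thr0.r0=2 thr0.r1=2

missing: thr0.r0=0 thr0.r1=0

outcome vector order: (thr0.r0,thr0.r1)
TSO: 4 outcomes — {00, 02, 20, 22}
TSO∖claimed = {00}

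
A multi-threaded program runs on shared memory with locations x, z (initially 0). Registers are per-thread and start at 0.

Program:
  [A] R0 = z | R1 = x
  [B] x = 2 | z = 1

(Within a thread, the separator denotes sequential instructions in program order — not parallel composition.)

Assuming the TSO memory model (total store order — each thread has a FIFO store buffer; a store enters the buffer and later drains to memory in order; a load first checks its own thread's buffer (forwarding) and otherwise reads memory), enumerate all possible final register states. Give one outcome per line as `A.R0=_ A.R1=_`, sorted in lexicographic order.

A.R0=0 A.R1=0
A.R0=0 A.R1=2
A.R0=1 A.R1=2

outcome vector order: (A.R0,A.R1)
|TSO outcomes| = 3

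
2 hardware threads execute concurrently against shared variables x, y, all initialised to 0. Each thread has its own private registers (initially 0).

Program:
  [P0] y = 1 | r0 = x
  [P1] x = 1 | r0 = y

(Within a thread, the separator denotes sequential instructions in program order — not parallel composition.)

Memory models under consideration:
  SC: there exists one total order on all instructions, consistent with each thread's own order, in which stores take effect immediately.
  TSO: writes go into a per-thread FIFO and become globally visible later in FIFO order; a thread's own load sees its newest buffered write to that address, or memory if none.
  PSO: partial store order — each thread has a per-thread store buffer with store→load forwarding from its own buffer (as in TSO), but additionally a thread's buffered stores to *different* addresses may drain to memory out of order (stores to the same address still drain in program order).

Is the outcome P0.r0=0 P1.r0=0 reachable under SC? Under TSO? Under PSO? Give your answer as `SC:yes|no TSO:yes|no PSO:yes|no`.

outcome vector order: (P0.r0,P1.r0)
SC (3): 0/1, 1/0, 1/1
TSO (4): 0/0, 0/1, 1/0, 1/1
PSO (4): 0/0, 0/1, 1/0, 1/1
target 0/0 ∈ {TSO,PSO}

SC:no TSO:yes PSO:yes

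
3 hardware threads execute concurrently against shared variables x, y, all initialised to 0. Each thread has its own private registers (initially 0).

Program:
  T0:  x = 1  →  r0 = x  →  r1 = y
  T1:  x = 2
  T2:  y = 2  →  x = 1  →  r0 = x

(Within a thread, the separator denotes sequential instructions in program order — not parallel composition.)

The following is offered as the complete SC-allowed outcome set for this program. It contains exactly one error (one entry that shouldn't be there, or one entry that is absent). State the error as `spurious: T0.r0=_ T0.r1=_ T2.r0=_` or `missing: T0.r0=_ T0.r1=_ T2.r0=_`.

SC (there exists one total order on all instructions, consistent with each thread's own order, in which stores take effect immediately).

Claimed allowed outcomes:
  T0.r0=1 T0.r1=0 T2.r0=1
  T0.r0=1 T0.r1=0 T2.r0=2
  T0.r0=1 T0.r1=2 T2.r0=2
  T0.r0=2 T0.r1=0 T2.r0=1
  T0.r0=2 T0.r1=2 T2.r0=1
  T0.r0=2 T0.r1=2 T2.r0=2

outcome vector order: (T0.r0,T0.r1,T2.r0)
under SC → 101; 102; 121; 122; 201; 221; 222
SC∖claimed = {121}

missing: T0.r0=1 T0.r1=2 T2.r0=1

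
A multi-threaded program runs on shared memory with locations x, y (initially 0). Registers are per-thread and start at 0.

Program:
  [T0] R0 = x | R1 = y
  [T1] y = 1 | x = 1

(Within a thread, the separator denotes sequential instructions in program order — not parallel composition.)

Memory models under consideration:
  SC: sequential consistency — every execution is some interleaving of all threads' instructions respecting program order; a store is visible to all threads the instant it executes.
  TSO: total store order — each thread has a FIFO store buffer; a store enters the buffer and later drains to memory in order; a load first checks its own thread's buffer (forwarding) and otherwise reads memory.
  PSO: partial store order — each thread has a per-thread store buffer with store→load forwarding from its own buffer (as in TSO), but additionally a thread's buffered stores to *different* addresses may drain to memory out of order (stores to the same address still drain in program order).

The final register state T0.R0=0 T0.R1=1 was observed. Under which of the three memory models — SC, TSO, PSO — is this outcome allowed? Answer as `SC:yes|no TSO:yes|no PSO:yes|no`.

outcome vector order: (T0.R0,T0.R1)
under SC → 0/0, 0/1, 1/1
under TSO → 0/0, 0/1, 1/1
under PSO → 0/0, 0/1, 1/0, 1/1
target 0/1 ∈ {SC,TSO,PSO}

SC:yes TSO:yes PSO:yes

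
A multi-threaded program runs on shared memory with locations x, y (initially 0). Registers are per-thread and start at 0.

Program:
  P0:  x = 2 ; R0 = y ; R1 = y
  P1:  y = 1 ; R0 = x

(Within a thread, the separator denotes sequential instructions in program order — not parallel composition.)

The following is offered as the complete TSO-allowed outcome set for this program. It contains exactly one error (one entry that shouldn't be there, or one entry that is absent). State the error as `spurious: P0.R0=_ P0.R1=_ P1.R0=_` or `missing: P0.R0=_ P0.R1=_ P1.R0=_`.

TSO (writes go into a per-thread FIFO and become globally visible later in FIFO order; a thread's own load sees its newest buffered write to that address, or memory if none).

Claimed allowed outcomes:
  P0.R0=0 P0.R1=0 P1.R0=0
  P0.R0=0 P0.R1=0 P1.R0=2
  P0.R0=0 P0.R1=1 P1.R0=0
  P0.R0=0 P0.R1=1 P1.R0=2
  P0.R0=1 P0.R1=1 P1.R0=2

outcome vector order: (P0.R0,P0.R1,P1.R0)
TSO: 6 outcomes — {000 002 010 012 110 112}
TSO∖claimed = {110}

missing: P0.R0=1 P0.R1=1 P1.R0=0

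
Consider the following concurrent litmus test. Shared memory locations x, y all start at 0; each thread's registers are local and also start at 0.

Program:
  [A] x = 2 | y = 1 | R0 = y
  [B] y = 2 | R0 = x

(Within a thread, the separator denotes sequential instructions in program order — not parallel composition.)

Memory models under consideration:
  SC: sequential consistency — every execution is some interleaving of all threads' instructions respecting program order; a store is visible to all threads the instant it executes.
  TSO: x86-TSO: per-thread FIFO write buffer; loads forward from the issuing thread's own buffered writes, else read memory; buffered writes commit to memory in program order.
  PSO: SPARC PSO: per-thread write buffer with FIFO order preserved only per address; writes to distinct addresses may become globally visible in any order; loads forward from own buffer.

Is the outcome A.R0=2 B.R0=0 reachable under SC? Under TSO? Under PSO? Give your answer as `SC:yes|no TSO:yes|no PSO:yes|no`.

outcome vector order: (A.R0,B.R0)
SC: 3 outcomes — {10, 12, 22}
TSO: 4 outcomes — {10, 12, 20, 22}
PSO: 4 outcomes — {10, 12, 20, 22}
target 20 ∈ {TSO,PSO}

SC:no TSO:yes PSO:yes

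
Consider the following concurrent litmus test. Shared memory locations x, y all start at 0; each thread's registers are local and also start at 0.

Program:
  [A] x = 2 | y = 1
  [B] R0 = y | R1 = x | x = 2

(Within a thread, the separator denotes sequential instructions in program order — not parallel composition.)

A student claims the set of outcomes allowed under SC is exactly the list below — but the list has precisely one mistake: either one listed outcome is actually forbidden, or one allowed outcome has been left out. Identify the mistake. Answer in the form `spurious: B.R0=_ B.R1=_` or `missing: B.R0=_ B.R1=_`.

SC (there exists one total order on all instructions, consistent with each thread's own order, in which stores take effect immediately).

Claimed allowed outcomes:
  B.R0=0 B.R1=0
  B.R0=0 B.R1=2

outcome vector order: (B.R0,B.R1)
[SC] allowed = {<0 0>, <0 2>, <1 2>}
SC∖claimed = {<1 2>}

missing: B.R0=1 B.R1=2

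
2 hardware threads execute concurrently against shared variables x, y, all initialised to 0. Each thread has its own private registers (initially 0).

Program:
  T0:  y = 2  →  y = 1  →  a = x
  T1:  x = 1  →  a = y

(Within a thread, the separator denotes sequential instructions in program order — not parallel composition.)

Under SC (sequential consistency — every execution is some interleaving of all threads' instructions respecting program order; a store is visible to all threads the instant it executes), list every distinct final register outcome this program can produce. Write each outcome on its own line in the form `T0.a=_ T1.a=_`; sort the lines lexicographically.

T0.a=0 T1.a=1
T0.a=1 T1.a=0
T0.a=1 T1.a=1
T0.a=1 T1.a=2

outcome vector order: (T0.a,T1.a)
|SC outcomes| = 4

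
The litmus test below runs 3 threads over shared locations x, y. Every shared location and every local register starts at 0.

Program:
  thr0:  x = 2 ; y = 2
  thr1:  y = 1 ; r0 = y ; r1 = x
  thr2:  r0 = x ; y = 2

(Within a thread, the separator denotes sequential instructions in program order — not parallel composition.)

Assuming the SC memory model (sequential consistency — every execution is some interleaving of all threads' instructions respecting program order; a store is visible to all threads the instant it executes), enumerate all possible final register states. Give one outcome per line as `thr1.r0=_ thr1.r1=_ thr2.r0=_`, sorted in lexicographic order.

outcome vector order: (thr1.r0,thr1.r1,thr2.r0)
|SC outcomes| = 7

thr1.r0=1 thr1.r1=0 thr2.r0=0
thr1.r0=1 thr1.r1=0 thr2.r0=2
thr1.r0=1 thr1.r1=2 thr2.r0=0
thr1.r0=1 thr1.r1=2 thr2.r0=2
thr1.r0=2 thr1.r1=0 thr2.r0=0
thr1.r0=2 thr1.r1=2 thr2.r0=0
thr1.r0=2 thr1.r1=2 thr2.r0=2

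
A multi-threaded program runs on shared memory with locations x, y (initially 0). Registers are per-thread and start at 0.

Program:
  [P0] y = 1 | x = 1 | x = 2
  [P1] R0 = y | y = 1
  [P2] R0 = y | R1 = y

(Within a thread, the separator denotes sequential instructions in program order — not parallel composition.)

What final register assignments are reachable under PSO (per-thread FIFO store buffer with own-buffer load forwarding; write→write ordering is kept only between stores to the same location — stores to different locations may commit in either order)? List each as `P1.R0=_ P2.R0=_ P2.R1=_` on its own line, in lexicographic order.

outcome vector order: (P1.R0,P2.R0,P2.R1)
|PSO outcomes| = 6

P1.R0=0 P2.R0=0 P2.R1=0
P1.R0=0 P2.R0=0 P2.R1=1
P1.R0=0 P2.R0=1 P2.R1=1
P1.R0=1 P2.R0=0 P2.R1=0
P1.R0=1 P2.R0=0 P2.R1=1
P1.R0=1 P2.R0=1 P2.R1=1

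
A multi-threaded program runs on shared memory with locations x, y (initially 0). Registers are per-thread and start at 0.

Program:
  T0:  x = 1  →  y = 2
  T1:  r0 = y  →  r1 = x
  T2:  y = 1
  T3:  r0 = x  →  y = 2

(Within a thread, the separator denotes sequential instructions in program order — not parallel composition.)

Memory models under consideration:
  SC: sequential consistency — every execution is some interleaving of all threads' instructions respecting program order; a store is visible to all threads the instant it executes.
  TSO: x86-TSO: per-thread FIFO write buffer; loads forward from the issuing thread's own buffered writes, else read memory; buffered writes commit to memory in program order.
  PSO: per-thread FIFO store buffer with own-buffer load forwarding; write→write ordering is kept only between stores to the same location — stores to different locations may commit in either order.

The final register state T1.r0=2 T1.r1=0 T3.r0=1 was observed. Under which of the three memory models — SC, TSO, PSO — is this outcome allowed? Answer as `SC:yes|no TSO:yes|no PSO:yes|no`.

SC:no TSO:no PSO:yes

outcome vector order: (T1.r0,T1.r1,T3.r0)
[SC] allowed = {(0,0,0), (0,0,1), (0,1,0), (0,1,1), (1,0,0), (1,0,1), (1,1,0), (1,1,1), (2,0,0), (2,1,0), (2,1,1)}
[TSO] allowed = {(0,0,0), (0,0,1), (0,1,0), (0,1,1), (1,0,0), (1,0,1), (1,1,0), (1,1,1), (2,0,0), (2,1,0), (2,1,1)}
[PSO] allowed = {(0,0,0), (0,0,1), (0,1,0), (0,1,1), (1,0,0), (1,0,1), (1,1,0), (1,1,1), (2,0,0), (2,0,1), (2,1,0), (2,1,1)}
target (2,0,1) ∈ {PSO}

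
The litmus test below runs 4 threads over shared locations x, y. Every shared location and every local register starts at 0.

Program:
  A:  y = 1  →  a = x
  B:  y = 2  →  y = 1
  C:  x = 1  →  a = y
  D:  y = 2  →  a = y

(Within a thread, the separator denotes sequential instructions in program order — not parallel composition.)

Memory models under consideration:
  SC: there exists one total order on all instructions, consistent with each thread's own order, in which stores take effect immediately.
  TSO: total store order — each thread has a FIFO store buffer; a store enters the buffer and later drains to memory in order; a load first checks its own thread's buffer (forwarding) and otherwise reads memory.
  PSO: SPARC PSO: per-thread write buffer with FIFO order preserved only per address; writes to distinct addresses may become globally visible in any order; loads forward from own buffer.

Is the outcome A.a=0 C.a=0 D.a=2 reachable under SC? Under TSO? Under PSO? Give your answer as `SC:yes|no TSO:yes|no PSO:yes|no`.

outcome vector order: (A.a,C.a,D.a)
SC (10): (0,1,1); (0,1,2); (0,2,1); (0,2,2); (1,0,1); (1,0,2); (1,1,1); (1,1,2); (1,2,1); (1,2,2)
TSO (12): (0,0,1); (0,0,2); (0,1,1); (0,1,2); (0,2,1); (0,2,2); (1,0,1); (1,0,2); (1,1,1); (1,1,2); (1,2,1); (1,2,2)
PSO (12): (0,0,1); (0,0,2); (0,1,1); (0,1,2); (0,2,1); (0,2,2); (1,0,1); (1,0,2); (1,1,1); (1,1,2); (1,2,1); (1,2,2)
target (0,0,2) ∈ {TSO,PSO}

SC:no TSO:yes PSO:yes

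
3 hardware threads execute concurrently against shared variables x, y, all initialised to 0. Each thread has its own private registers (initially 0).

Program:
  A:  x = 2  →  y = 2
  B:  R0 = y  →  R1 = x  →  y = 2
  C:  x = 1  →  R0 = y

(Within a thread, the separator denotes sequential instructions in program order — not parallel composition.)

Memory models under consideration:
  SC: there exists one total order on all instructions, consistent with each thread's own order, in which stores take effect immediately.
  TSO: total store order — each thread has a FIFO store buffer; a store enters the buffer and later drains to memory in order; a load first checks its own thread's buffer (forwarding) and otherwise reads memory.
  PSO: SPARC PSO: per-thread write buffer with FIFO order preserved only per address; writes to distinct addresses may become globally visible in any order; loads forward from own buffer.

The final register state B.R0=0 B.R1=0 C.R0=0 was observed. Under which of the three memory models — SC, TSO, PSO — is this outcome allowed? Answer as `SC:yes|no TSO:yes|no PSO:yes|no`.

SC:yes TSO:yes PSO:yes

outcome vector order: (B.R0,B.R1,C.R0)
under SC → 000; 002; 010; 012; 020; 022; 210; 212; 220; 222
under TSO → 000; 002; 010; 012; 020; 022; 210; 212; 220; 222
under PSO → 000; 002; 010; 012; 020; 022; 200; 202; 210; 212; 220; 222
target 000 ∈ {SC,TSO,PSO}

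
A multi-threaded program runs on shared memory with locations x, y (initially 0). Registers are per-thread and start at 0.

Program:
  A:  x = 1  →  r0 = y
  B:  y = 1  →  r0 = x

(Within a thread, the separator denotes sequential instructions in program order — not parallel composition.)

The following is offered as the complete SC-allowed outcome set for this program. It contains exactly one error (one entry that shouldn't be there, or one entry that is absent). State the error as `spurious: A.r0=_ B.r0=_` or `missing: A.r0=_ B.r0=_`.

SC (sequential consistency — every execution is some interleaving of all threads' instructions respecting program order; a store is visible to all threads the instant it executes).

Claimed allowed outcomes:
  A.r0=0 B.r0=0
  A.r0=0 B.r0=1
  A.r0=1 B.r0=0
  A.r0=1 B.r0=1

outcome vector order: (A.r0,B.r0)
SC: 3 outcomes — {<0 1> <1 0> <1 1>}
claimed∖SC = {<0 0>}

spurious: A.r0=0 B.r0=0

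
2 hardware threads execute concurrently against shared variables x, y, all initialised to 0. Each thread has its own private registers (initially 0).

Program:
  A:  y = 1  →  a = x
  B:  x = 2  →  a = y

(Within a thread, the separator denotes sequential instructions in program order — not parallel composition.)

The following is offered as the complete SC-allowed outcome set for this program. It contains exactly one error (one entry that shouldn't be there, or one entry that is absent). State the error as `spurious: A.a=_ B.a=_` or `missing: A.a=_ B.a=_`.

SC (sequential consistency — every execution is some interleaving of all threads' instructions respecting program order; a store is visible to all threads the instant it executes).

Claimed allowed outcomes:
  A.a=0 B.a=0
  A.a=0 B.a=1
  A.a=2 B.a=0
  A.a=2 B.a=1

spurious: A.a=0 B.a=0

outcome vector order: (A.a,B.a)
[SC] allowed = {01, 20, 21}
claimed∖SC = {00}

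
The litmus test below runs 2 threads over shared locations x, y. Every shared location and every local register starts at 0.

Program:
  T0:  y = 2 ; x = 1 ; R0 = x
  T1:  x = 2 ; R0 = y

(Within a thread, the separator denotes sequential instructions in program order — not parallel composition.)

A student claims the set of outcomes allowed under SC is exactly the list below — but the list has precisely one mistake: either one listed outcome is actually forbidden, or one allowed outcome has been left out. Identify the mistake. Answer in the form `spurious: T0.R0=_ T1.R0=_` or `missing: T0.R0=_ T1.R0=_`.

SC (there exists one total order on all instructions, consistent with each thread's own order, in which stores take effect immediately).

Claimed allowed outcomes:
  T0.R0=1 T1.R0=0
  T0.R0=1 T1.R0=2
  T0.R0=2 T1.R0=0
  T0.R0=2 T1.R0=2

spurious: T0.R0=2 T1.R0=0

outcome vector order: (T0.R0,T1.R0)
SC: 3 outcomes — {<1 0> <1 2> <2 2>}
claimed∖SC = {<2 0>}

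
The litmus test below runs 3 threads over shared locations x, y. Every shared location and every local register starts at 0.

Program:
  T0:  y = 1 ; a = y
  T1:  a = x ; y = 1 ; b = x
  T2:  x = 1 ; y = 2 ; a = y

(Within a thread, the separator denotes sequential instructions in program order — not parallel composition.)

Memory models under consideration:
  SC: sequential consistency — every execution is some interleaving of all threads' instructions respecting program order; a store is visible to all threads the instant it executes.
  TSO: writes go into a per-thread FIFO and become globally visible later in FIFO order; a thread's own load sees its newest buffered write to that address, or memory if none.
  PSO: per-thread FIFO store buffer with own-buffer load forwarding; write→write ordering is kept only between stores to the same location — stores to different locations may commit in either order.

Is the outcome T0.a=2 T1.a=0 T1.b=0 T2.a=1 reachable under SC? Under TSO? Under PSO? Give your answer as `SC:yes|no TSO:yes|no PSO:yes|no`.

SC:no TSO:yes PSO:yes

outcome vector order: (T0.a,T1.a,T1.b,T2.a)
under SC → <1 0 0 1> <1 0 0 2> <1 0 1 1> <1 0 1 2> <1 1 1 1> <1 1 1 2> <2 0 0 2> <2 0 1 1> <2 0 1 2> <2 1 1 1> <2 1 1 2>
under TSO → <1 0 0 1> <1 0 0 2> <1 0 1 1> <1 0 1 2> <1 1 1 1> <1 1 1 2> <2 0 0 1> <2 0 0 2> <2 0 1 1> <2 0 1 2> <2 1 1 1> <2 1 1 2>
under PSO → <1 0 0 1> <1 0 0 2> <1 0 1 1> <1 0 1 2> <1 1 1 1> <1 1 1 2> <2 0 0 1> <2 0 0 2> <2 0 1 1> <2 0 1 2> <2 1 1 1> <2 1 1 2>
target <2 0 0 1> ∈ {TSO,PSO}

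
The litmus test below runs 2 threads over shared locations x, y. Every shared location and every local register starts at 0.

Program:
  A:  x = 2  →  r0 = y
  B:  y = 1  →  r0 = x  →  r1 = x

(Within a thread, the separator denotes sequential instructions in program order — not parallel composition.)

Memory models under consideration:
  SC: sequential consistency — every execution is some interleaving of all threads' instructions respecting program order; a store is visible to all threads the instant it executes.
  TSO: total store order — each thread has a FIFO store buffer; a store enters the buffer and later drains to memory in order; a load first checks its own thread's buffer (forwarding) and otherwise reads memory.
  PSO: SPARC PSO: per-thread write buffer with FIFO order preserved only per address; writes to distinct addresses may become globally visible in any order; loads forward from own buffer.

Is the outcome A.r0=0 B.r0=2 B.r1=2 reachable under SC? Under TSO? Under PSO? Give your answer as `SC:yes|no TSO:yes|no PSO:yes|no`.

outcome vector order: (A.r0,B.r0,B.r1)
[SC] allowed = {0/2/2, 1/0/0, 1/0/2, 1/2/2}
[TSO] allowed = {0/0/0, 0/0/2, 0/2/2, 1/0/0, 1/0/2, 1/2/2}
[PSO] allowed = {0/0/0, 0/0/2, 0/2/2, 1/0/0, 1/0/2, 1/2/2}
target 0/2/2 ∈ {SC,TSO,PSO}

SC:yes TSO:yes PSO:yes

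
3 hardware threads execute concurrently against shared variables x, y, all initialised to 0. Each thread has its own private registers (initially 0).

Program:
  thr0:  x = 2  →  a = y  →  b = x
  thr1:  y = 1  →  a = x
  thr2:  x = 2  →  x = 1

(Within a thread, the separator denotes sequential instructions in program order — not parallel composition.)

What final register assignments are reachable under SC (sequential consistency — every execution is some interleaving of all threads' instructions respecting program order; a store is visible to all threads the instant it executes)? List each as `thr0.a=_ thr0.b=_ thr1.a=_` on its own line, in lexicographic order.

outcome vector order: (thr0.a,thr0.b,thr1.a)
|SC outcomes| = 10

thr0.a=0 thr0.b=1 thr1.a=1
thr0.a=0 thr0.b=1 thr1.a=2
thr0.a=0 thr0.b=2 thr1.a=1
thr0.a=0 thr0.b=2 thr1.a=2
thr0.a=1 thr0.b=1 thr1.a=0
thr0.a=1 thr0.b=1 thr1.a=1
thr0.a=1 thr0.b=1 thr1.a=2
thr0.a=1 thr0.b=2 thr1.a=0
thr0.a=1 thr0.b=2 thr1.a=1
thr0.a=1 thr0.b=2 thr1.a=2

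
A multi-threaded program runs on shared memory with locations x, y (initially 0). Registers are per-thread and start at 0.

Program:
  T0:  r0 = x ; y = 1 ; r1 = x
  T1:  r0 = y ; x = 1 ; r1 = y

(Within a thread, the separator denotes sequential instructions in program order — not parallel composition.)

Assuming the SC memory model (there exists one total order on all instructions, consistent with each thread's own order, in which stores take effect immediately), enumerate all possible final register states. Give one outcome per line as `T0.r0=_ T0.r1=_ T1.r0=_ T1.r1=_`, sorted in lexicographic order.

outcome vector order: (T0.r0,T0.r1,T1.r0,T1.r1)
|SC outcomes| = 7

T0.r0=0 T0.r1=0 T1.r0=0 T1.r1=1
T0.r0=0 T0.r1=0 T1.r0=1 T1.r1=1
T0.r0=0 T0.r1=1 T1.r0=0 T1.r1=0
T0.r0=0 T0.r1=1 T1.r0=0 T1.r1=1
T0.r0=0 T0.r1=1 T1.r0=1 T1.r1=1
T0.r0=1 T0.r1=1 T1.r0=0 T1.r1=0
T0.r0=1 T0.r1=1 T1.r0=0 T1.r1=1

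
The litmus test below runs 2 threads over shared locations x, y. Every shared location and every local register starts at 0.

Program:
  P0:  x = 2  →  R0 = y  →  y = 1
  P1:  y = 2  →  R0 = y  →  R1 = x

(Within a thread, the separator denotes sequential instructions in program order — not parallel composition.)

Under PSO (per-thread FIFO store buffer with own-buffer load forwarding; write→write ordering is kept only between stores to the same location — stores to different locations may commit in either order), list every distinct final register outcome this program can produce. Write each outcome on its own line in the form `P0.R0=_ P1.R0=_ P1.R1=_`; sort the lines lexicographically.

P0.R0=0 P1.R0=1 P1.R1=0
P0.R0=0 P1.R0=1 P1.R1=2
P0.R0=0 P1.R0=2 P1.R1=0
P0.R0=0 P1.R0=2 P1.R1=2
P0.R0=2 P1.R0=1 P1.R1=0
P0.R0=2 P1.R0=1 P1.R1=2
P0.R0=2 P1.R0=2 P1.R1=0
P0.R0=2 P1.R0=2 P1.R1=2

outcome vector order: (P0.R0,P1.R0,P1.R1)
|PSO outcomes| = 8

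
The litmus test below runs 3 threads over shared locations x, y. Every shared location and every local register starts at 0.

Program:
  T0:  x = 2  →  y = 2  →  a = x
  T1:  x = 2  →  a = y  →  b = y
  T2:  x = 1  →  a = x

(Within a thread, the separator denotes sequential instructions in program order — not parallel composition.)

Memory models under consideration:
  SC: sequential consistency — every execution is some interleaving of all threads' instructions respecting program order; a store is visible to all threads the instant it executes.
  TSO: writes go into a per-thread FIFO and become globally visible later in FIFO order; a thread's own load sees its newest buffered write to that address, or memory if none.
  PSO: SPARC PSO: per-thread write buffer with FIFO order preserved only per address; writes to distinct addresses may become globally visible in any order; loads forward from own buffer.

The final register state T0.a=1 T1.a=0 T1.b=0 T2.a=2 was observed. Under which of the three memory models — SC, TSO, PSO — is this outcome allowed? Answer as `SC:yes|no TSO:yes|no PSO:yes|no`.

SC:no TSO:yes PSO:yes

outcome vector order: (T0.a,T1.a,T1.b,T2.a)
SC: 10 outcomes — {1001 1021 1221 1222 2001 2002 2021 2022 2221 2222}
TSO: 12 outcomes — {1001 1002 1021 1022 1221 1222 2001 2002 2021 2022 2221 2222}
PSO: 12 outcomes — {1001 1002 1021 1022 1221 1222 2001 2002 2021 2022 2221 2222}
target 1002 ∈ {TSO,PSO}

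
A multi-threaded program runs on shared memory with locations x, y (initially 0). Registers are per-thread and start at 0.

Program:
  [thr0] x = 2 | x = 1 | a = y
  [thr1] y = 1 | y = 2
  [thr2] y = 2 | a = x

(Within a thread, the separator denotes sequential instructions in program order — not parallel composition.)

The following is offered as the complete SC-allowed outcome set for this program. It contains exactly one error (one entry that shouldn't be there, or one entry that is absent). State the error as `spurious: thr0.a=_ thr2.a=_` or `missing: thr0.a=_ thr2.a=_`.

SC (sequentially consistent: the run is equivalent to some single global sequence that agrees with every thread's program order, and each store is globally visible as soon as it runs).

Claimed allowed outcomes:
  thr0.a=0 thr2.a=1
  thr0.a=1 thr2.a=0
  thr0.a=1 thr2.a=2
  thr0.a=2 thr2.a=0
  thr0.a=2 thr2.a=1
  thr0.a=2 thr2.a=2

missing: thr0.a=1 thr2.a=1

outcome vector order: (thr0.a,thr2.a)
[SC] allowed = {(0,1); (1,0); (1,1); (1,2); (2,0); (2,1); (2,2)}
SC∖claimed = {(1,1)}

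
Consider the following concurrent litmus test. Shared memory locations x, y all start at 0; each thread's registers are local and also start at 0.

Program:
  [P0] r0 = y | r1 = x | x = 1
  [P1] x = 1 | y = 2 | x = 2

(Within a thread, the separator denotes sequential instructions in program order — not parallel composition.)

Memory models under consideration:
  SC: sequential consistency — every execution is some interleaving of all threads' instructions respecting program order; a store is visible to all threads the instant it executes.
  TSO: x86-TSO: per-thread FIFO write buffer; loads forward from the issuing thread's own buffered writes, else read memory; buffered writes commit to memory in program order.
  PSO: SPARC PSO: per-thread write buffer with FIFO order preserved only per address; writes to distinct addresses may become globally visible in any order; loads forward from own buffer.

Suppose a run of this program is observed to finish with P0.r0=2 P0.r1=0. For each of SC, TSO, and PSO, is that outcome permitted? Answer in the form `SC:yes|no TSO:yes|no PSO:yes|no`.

outcome vector order: (P0.r0,P0.r1)
SC (5): <0 0>; <0 1>; <0 2>; <2 1>; <2 2>
TSO (5): <0 0>; <0 1>; <0 2>; <2 1>; <2 2>
PSO (6): <0 0>; <0 1>; <0 2>; <2 0>; <2 1>; <2 2>
target <2 0> ∈ {PSO}

SC:no TSO:no PSO:yes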